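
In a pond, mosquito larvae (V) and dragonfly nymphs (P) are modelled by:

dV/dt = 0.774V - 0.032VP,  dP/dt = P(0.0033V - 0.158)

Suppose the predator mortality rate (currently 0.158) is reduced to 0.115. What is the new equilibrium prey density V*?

At the interior fixed point, setting dP/dt = 0 with P > 0 fixes V* = (predator death rate)/(VP coefficient) — independent of the other coefficients.
With the change, V* = 0.115/0.0033 = 34.8; it falls from 47.9.

V* ≈ 34.8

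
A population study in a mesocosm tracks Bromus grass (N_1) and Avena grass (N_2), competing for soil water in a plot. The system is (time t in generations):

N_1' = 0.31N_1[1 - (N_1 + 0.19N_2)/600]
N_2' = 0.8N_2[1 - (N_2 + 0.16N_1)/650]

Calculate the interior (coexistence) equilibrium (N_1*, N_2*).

N_1* ≈ 491, N_2* ≈ 571

Setting both brackets to zero gives the nullclines N_1 + 0.19N_2 = 600 and 0.16N_1 + N_2 = 650.
Substituting N_2 = 650 - 0.16N_1 into the first: N_1(1 - 0.19·0.16) = 600 - 0.19·650.
So N_1* = 476/0.97 = 491, and then N_2* = 650 - 0.16·491 = 571.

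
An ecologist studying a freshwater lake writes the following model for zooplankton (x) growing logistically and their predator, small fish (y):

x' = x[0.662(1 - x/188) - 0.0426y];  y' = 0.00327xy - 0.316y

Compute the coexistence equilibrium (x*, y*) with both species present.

From dy/dt = 0 with y > 0: 0.00327x* = 0.316, so x* = 96.6.
Substitute into dx/dt = 0: 0.662(1 - 96.6/188) = 0.0426y*.
The bracket is 0.486, giving y* = 0.322/0.0426 = 7.55.

x* ≈ 96.6, y* ≈ 7.55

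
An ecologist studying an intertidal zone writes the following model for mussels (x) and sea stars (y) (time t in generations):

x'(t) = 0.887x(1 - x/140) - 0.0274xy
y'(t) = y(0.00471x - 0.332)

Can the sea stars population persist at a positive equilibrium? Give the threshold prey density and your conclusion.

Threshold x = 70.5; K > 70.5, so yes, the predator persists.

The predator equation gives dy/dt > 0 only when x > 0.332/0.00471 = 70.5.
Without the predator, x → K = 140. Since 140 > 70.5, the predator can invade and persist.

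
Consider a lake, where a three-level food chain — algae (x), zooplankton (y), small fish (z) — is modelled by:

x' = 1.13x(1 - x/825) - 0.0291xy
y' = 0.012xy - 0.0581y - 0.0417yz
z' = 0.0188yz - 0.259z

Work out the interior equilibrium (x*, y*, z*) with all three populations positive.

x* ≈ 532, y* ≈ 13.8, z* ≈ 152

From dz/dt = 0: 0.0188y* = 0.259, so y* = 13.8.
From dx/dt = 0: 1.13(1 - x*/825) = 0.0291·13.8, giving x* = 825·(1 - 0.355) = 532.
From dy/dt = 0: 0.012·532 - 0.0581 = 0.0417z*, so z* = 6.33/0.0417 = 152.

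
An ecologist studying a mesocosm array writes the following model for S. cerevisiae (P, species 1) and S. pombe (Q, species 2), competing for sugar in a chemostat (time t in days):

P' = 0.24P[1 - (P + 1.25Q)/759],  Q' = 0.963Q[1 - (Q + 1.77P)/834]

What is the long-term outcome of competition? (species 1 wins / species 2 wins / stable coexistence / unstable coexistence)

Compare the nullcline intercepts: K1/α12 = 759/1.25 = 607 < K2 = 834; K2/α21 = 834/1.77 = 471 < K1 = 759.
Since both are reversed, neither can invade when rare; the interior point is a saddle.

unstable coexistence (outcome depends on initial conditions)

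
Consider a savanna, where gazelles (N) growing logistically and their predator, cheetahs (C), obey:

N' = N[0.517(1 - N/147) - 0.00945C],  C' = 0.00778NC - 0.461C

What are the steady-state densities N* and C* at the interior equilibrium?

From dC/dt = 0 with C > 0: 0.00778N* = 0.461, so N* = 59.3.
Substitute into dN/dt = 0: 0.517(1 - 59.3/147) = 0.00945C*.
The bracket is 0.597, giving C* = 0.309/0.00945 = 32.7.

N* ≈ 59.3, C* ≈ 32.7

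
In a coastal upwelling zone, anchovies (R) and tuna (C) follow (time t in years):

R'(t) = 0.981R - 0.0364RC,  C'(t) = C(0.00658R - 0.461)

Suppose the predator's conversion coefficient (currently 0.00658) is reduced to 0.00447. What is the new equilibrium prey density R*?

R* ≈ 103

At the interior fixed point, setting dC/dt = 0 with C > 0 fixes R* = (predator death rate)/(RC coefficient) — independent of the other coefficients.
With the change, R* = 0.461/0.00447 = 103; it rises from 70.1.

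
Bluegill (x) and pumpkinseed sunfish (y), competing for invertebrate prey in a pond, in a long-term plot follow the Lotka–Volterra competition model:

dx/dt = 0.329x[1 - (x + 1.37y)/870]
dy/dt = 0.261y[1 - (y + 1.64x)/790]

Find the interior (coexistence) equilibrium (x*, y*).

x* ≈ 170, y* ≈ 511

Setting both brackets to zero gives the nullclines x + 1.37y = 870 and 1.64x + y = 790.
Substituting y = 790 - 1.64x into the first: x(1 - 1.37·1.64) = 870 - 1.37·790.
So x* = -212/-1.25 = 170, and then y* = 790 - 1.64·170 = 511.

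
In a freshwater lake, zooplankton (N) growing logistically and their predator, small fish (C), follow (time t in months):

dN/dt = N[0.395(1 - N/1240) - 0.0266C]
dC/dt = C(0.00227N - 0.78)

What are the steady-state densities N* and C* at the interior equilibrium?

N* ≈ 344, C* ≈ 10.7

From dC/dt = 0 with C > 0: 0.00227N* = 0.78, so N* = 344.
Substitute into dN/dt = 0: 0.395(1 - 344/1240) = 0.0266C*.
The bracket is 0.723, giving C* = 0.286/0.0266 = 10.7.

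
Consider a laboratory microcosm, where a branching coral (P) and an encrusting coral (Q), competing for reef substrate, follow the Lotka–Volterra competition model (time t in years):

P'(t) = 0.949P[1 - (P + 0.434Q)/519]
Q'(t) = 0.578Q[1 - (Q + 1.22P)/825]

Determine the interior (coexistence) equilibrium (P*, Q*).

Setting both brackets to zero gives the nullclines P + 0.434Q = 519 and 1.22P + Q = 825.
Substituting Q = 825 - 1.22P into the first: P(1 - 0.434·1.22) = 519 - 0.434·825.
So P* = 161/0.471 = 342, and then Q* = 825 - 1.22·342 = 408.

P* ≈ 342, Q* ≈ 408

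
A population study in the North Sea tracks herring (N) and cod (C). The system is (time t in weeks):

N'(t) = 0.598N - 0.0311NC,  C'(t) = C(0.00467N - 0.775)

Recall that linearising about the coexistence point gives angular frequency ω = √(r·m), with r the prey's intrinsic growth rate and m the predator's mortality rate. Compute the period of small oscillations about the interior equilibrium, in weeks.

T ≈ 9.23 weeks

Here r = 0.598 and m = 0.775, so r·m = 0.463.
ω = √0.463 = 0.681 per week, hence T = 2π/ω ≈ 9.23 weeks.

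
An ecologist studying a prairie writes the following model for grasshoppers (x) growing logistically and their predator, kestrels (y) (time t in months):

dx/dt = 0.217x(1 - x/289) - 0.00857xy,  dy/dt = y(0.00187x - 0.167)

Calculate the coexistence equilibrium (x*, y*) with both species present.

From dy/dt = 0 with y > 0: 0.00187x* = 0.167, so x* = 89.3.
Substitute into dx/dt = 0: 0.217(1 - 89.3/289) = 0.00857y*.
The bracket is 0.691, giving y* = 0.15/0.00857 = 17.5.

x* ≈ 89.3, y* ≈ 17.5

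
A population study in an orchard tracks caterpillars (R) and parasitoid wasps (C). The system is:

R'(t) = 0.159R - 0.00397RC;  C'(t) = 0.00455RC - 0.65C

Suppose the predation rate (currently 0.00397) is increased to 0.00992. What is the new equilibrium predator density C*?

At the interior fixed point, setting dR/dt = 0 with R > 0 fixes C* = (prey growth rate)/(RC coefficient) — independent of the other coefficients.
With the change, C* = 0.159/0.00992 = 16; it falls from 40.1.

C* ≈ 16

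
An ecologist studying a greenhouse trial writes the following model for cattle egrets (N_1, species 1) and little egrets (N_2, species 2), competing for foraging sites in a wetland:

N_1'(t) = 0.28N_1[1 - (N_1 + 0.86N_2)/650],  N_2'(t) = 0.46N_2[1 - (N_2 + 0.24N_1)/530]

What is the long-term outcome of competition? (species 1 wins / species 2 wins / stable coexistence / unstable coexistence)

stable coexistence

Compare the nullcline intercepts: K1/α12 = 650/0.86 = 756 > K2 = 530; K2/α21 = 530/0.24 = 2210 > K1 = 650.
Since both inequalities hold, each species can invade when rare, so the interior equilibrium is stable.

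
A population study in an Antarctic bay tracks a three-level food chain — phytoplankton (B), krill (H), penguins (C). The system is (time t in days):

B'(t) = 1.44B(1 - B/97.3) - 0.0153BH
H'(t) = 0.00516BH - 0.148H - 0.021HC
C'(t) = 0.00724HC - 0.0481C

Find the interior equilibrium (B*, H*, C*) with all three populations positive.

From dC/dt = 0: 0.00724H* = 0.0481, so H* = 6.64.
From dB/dt = 0: 1.44(1 - B*/97.3) = 0.0153·6.64, giving B* = 97.3·(1 - 0.0706) = 90.4.
From dH/dt = 0: 0.00516·90.4 - 0.148 = 0.021C*, so C* = 0.319/0.021 = 15.2.

B* ≈ 90.4, H* ≈ 6.64, C* ≈ 15.2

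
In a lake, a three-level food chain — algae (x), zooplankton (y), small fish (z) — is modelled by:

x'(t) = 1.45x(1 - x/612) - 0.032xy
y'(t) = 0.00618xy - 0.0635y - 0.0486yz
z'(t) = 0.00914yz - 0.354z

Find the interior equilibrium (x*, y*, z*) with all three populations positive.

From dz/dt = 0: 0.00914y* = 0.354, so y* = 38.7.
From dx/dt = 0: 1.45(1 - x*/612) = 0.032·38.7, giving x* = 612·(1 - 0.855) = 88.9.
From dy/dt = 0: 0.00618·88.9 - 0.0635 = 0.0486z*, so z* = 0.486/0.0486 = 10.

x* ≈ 88.9, y* ≈ 38.7, z* ≈ 10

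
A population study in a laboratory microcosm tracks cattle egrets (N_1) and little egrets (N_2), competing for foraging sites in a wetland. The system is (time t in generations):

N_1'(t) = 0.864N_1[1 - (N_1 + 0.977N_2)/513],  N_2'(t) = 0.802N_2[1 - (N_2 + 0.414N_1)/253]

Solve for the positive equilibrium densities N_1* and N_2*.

Setting both brackets to zero gives the nullclines N_1 + 0.977N_2 = 513 and 0.414N_1 + N_2 = 253.
Substituting N_2 = 253 - 0.414N_1 into the first: N_1(1 - 0.977·0.414) = 513 - 0.977·253.
So N_1* = 266/0.596 = 446, and then N_2* = 253 - 0.414·446 = 68.2.

N_1* ≈ 446, N_2* ≈ 68.2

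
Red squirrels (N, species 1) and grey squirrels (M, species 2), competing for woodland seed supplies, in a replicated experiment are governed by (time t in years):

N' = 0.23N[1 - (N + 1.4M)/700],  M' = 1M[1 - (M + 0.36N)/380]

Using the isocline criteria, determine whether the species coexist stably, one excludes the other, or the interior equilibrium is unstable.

Compare the nullcline intercepts: K1/α12 = 700/1.4 = 500 > K2 = 380; K2/α21 = 380/0.36 = 1060 > K1 = 700.
Since both inequalities hold, each species can invade when rare, so the interior equilibrium is stable.

stable coexistence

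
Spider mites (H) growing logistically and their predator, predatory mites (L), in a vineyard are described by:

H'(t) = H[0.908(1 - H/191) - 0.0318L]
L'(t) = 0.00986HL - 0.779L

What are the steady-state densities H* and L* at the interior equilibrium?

From dL/dt = 0 with L > 0: 0.00986H* = 0.779, so H* = 79.
Substitute into dH/dt = 0: 0.908(1 - 79/191) = 0.0318L*.
The bracket is 0.586, giving L* = 0.532/0.0318 = 16.7.

H* ≈ 79, L* ≈ 16.7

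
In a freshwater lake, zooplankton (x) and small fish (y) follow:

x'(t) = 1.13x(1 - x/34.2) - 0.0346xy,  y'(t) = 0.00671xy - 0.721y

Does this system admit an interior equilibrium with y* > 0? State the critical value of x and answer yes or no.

The predator equation gives dy/dt > 0 only when x > 0.721/0.00671 = 107.
Without the predator, x → K = 34.2. Since 34.2 < 107, the predator cannot invade.

Threshold x = 107; K < 107, so no, the predator goes extinct.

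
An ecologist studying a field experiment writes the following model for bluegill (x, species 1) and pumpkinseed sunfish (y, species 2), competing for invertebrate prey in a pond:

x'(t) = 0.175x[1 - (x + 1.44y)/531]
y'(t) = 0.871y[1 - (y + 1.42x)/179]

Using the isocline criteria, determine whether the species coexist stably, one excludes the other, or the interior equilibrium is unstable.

species 1 excludes species 2

Compare the nullcline intercepts: K1/α12 = 531/1.44 = 369 > K2 = 179; K2/α21 = 179/1.42 = 126 < K1 = 531.
Since the inequalities point opposite ways, species 1 can invade but species 2 cannot.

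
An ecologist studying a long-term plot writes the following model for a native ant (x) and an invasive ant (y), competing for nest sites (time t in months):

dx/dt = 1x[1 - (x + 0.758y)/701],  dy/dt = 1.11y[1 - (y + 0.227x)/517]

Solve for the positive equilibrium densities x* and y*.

Setting both brackets to zero gives the nullclines x + 0.758y = 701 and 0.227x + y = 517.
Substituting y = 517 - 0.227x into the first: x(1 - 0.758·0.227) = 701 - 0.758·517.
So x* = 309/0.828 = 373, and then y* = 517 - 0.227·373 = 432.

x* ≈ 373, y* ≈ 432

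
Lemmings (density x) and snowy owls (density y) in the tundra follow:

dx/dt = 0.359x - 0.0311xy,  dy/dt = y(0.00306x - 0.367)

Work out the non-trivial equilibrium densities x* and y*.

x* ≈ 120, y* ≈ 11.5

Set dy/dt = 0 with y > 0: 0.00306x - 0.367 = 0, so x* = 0.367/0.00306 = 120.
Set dx/dt = 0 with x > 0: 0.359 - 0.0311y = 0, so y* = 0.359/0.0311 = 11.5.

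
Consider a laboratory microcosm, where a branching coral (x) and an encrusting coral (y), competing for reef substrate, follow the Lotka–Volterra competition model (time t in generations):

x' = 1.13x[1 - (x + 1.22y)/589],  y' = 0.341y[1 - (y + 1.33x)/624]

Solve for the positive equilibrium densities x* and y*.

Setting both brackets to zero gives the nullclines x + 1.22y = 589 and 1.33x + y = 624.
Substituting y = 624 - 1.33x into the first: x(1 - 1.22·1.33) = 589 - 1.22·624.
So x* = -172/-0.623 = 277, and then y* = 624 - 1.33·277 = 256.

x* ≈ 277, y* ≈ 256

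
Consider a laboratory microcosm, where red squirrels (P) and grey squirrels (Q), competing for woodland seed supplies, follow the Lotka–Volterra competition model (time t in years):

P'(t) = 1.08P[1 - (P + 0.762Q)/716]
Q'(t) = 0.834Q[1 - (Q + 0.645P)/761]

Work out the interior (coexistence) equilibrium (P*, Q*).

Setting both brackets to zero gives the nullclines P + 0.762Q = 716 and 0.645P + Q = 761.
Substituting Q = 761 - 0.645P into the first: P(1 - 0.762·0.645) = 716 - 0.762·761.
So P* = 136/0.509 = 268, and then Q* = 761 - 0.645·268 = 588.

P* ≈ 268, Q* ≈ 588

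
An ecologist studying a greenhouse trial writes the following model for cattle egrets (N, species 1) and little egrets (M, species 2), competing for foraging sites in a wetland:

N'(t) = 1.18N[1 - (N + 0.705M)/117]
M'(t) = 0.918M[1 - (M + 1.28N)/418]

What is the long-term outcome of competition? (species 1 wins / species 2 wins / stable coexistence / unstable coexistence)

species 2 excludes species 1

Compare the nullcline intercepts: K1/α12 = 117/0.705 = 166 < K2 = 418; K2/α21 = 418/1.28 = 327 > K1 = 117.
Since the inequalities point opposite ways, species 2 can invade but species 1 cannot.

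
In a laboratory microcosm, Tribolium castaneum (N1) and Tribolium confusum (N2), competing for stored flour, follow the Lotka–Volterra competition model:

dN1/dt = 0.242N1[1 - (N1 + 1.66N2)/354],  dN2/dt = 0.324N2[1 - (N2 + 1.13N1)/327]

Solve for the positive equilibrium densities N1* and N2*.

N1* ≈ 216, N2* ≈ 83.4

Setting both brackets to zero gives the nullclines N1 + 1.66N2 = 354 and 1.13N1 + N2 = 327.
Substituting N2 = 327 - 1.13N1 into the first: N1(1 - 1.66·1.13) = 354 - 1.66·327.
So N1* = -189/-0.876 = 216, and then N2* = 327 - 1.13·216 = 83.4.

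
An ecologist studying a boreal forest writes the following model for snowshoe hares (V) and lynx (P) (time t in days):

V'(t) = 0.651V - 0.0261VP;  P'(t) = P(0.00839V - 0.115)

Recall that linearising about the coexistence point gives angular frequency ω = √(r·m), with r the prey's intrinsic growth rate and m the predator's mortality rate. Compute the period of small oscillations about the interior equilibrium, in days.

T ≈ 23 days

Here r = 0.651 and m = 0.115, so r·m = 0.0749.
ω = √0.0749 = 0.274 per day, hence T = 2π/ω ≈ 23 days.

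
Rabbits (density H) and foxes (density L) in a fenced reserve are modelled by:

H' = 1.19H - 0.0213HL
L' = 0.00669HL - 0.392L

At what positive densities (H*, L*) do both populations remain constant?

H* ≈ 58.6, L* ≈ 55.9

Set dL/dt = 0 with L > 0: 0.00669H - 0.392 = 0, so H* = 0.392/0.00669 = 58.6.
Set dH/dt = 0 with H > 0: 1.19 - 0.0213L = 0, so L* = 1.19/0.0213 = 55.9.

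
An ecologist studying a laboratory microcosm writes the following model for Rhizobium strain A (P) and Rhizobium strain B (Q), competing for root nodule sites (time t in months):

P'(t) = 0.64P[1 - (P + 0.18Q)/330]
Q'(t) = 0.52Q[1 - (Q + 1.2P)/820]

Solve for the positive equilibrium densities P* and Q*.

P* ≈ 233, Q* ≈ 541

Setting both brackets to zero gives the nullclines P + 0.18Q = 330 and 1.2P + Q = 820.
Substituting Q = 820 - 1.2P into the first: P(1 - 0.18·1.2) = 330 - 0.18·820.
So P* = 182/0.784 = 233, and then Q* = 820 - 1.2·233 = 541.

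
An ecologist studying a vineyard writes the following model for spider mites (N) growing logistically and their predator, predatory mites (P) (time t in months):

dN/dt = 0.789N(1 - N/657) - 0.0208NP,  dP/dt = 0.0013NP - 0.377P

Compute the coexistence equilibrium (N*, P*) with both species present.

N* ≈ 290, P* ≈ 21.2

From dP/dt = 0 with P > 0: 0.0013N* = 0.377, so N* = 290.
Substitute into dN/dt = 0: 0.789(1 - 290/657) = 0.0208P*.
The bracket is 0.559, giving P* = 0.441/0.0208 = 21.2.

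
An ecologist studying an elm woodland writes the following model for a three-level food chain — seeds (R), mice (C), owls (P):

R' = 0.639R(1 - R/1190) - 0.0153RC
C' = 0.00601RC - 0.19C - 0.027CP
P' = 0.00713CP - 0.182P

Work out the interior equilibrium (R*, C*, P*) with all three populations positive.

R* ≈ 463, C* ≈ 25.5, P* ≈ 96

From dP/dt = 0: 0.00713C* = 0.182, so C* = 25.5.
From dR/dt = 0: 0.639(1 - R*/1190) = 0.0153·25.5, giving R* = 1190·(1 - 0.611) = 463.
From dC/dt = 0: 0.00601·463 - 0.19 = 0.027P*, so P* = 2.59/0.027 = 96.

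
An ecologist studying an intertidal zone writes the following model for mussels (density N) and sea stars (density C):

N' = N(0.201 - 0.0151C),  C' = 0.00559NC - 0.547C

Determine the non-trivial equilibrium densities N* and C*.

Set dC/dt = 0 with C > 0: 0.00559N - 0.547 = 0, so N* = 0.547/0.00559 = 97.9.
Set dN/dt = 0 with N > 0: 0.201 - 0.0151C = 0, so C* = 0.201/0.0151 = 13.3.

N* ≈ 97.9, C* ≈ 13.3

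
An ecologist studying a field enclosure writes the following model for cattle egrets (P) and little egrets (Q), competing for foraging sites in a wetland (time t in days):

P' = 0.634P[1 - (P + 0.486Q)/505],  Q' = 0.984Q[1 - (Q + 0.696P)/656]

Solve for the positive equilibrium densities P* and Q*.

Setting both brackets to zero gives the nullclines P + 0.486Q = 505 and 0.696P + Q = 656.
Substituting Q = 656 - 0.696P into the first: P(1 - 0.486·0.696) = 505 - 0.486·656.
So P* = 186/0.662 = 281, and then Q* = 656 - 0.696·281 = 460.

P* ≈ 281, Q* ≈ 460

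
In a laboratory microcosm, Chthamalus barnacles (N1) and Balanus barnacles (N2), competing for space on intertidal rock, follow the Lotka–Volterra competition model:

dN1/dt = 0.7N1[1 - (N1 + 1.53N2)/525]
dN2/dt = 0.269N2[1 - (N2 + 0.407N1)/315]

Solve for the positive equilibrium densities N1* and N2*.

N1* ≈ 114, N2* ≈ 269

Setting both brackets to zero gives the nullclines N1 + 1.53N2 = 525 and 0.407N1 + N2 = 315.
Substituting N2 = 315 - 0.407N1 into the first: N1(1 - 1.53·0.407) = 525 - 1.53·315.
So N1* = 43.1/0.377 = 114, and then N2* = 315 - 0.407·114 = 269.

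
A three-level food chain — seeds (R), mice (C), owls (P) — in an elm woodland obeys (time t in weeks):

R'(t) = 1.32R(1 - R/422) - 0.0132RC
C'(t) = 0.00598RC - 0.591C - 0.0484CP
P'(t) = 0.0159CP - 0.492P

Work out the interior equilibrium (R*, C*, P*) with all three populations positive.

From dP/dt = 0: 0.0159C* = 0.492, so C* = 30.9.
From dR/dt = 0: 1.32(1 - R*/422) = 0.0132·30.9, giving R* = 422·(1 - 0.309) = 291.
From dC/dt = 0: 0.00598·291 - 0.591 = 0.0484P*, so P* = 1.15/0.0484 = 23.8.

R* ≈ 291, C* ≈ 30.9, P* ≈ 23.8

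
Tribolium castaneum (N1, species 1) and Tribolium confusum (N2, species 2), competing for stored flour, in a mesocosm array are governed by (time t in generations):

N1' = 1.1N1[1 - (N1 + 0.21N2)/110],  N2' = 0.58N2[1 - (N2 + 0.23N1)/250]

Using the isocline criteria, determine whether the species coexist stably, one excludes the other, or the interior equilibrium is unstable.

stable coexistence

Compare the nullcline intercepts: K1/α12 = 110/0.21 = 524 > K2 = 250; K2/α21 = 250/0.23 = 1090 > K1 = 110.
Since both inequalities hold, each species can invade when rare, so the interior equilibrium is stable.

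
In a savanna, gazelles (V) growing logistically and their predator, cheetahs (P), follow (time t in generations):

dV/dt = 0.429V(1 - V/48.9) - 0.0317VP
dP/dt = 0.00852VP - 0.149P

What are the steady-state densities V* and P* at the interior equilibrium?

From dP/dt = 0 with P > 0: 0.00852V* = 0.149, so V* = 17.5.
Substitute into dV/dt = 0: 0.429(1 - 17.5/48.9) = 0.0317P*.
The bracket is 0.642, giving P* = 0.276/0.0317 = 8.69.

V* ≈ 17.5, P* ≈ 8.69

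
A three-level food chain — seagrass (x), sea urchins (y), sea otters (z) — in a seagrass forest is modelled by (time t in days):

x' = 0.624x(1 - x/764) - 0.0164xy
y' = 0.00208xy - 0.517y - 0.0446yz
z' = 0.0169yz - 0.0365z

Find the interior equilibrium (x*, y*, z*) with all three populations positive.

x* ≈ 721, y* ≈ 2.16, z* ≈ 22

From dz/dt = 0: 0.0169y* = 0.0365, so y* = 2.16.
From dx/dt = 0: 0.624(1 - x*/764) = 0.0164·2.16, giving x* = 764·(1 - 0.0568) = 721.
From dy/dt = 0: 0.00208·721 - 0.517 = 0.0446z*, so z* = 0.982/0.0446 = 22.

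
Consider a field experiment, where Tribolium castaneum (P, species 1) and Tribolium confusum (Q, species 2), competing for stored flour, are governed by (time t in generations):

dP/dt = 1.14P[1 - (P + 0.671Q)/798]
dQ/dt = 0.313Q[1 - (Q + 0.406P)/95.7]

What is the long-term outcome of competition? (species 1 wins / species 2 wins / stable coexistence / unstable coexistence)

species 1 excludes species 2

Compare the nullcline intercepts: K1/α12 = 798/0.671 = 1190 > K2 = 95.7; K2/α21 = 95.7/0.406 = 236 < K1 = 798.
Since the inequalities point opposite ways, species 1 can invade but species 2 cannot.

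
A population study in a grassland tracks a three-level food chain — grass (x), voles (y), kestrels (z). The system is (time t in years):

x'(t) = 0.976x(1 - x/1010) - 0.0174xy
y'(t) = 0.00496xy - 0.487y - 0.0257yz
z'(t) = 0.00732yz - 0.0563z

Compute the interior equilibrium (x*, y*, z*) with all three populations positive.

From dz/dt = 0: 0.00732y* = 0.0563, so y* = 7.69.
From dx/dt = 0: 0.976(1 - x*/1010) = 0.0174·7.69, giving x* = 1010·(1 - 0.137) = 872.
From dy/dt = 0: 0.00496·872 - 0.487 = 0.0257z*, so z* = 3.84/0.0257 = 149.

x* ≈ 872, y* ≈ 7.69, z* ≈ 149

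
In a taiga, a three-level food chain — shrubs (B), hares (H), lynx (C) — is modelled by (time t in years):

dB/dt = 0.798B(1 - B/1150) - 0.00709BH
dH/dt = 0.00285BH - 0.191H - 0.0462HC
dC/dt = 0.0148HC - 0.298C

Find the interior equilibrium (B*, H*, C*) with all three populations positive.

From dC/dt = 0: 0.0148H* = 0.298, so H* = 20.1.
From dB/dt = 0: 0.798(1 - B*/1150) = 0.00709·20.1, giving B* = 1150·(1 - 0.179) = 944.
From dH/dt = 0: 0.00285·944 - 0.191 = 0.0462C*, so C* = 2.5/0.0462 = 54.1.

B* ≈ 944, H* ≈ 20.1, C* ≈ 54.1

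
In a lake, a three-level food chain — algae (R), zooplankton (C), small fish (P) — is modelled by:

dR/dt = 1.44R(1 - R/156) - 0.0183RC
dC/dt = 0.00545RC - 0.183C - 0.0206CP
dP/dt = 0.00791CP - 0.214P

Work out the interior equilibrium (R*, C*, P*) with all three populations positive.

From dP/dt = 0: 0.00791C* = 0.214, so C* = 27.1.
From dR/dt = 0: 1.44(1 - R*/156) = 0.0183·27.1, giving R* = 156·(1 - 0.344) = 102.
From dC/dt = 0: 0.00545·102 - 0.183 = 0.0206P*, so P* = 0.375/0.0206 = 18.2.

R* ≈ 102, C* ≈ 27.1, P* ≈ 18.2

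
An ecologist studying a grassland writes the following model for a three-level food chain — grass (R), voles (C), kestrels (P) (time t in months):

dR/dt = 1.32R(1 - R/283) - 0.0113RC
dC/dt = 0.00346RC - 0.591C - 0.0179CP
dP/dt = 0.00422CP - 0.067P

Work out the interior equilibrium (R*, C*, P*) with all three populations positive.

From dP/dt = 0: 0.00422C* = 0.067, so C* = 15.9.
From dR/dt = 0: 1.32(1 - R*/283) = 0.0113·15.9, giving R* = 283·(1 - 0.136) = 245.
From dC/dt = 0: 0.00346·245 - 0.591 = 0.0179P*, so P* = 0.255/0.0179 = 14.3.

R* ≈ 245, C* ≈ 15.9, P* ≈ 14.3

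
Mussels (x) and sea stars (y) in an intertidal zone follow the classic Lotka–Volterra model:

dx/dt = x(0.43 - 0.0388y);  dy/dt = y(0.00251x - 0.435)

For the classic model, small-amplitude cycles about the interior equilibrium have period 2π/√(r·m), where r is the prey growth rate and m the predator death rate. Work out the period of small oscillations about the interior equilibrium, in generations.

Here r = 0.43 and m = 0.435, so r·m = 0.187.
ω = √0.187 = 0.432 per generation, hence T = 2π/ω ≈ 14.5 generations.

T ≈ 14.5 generations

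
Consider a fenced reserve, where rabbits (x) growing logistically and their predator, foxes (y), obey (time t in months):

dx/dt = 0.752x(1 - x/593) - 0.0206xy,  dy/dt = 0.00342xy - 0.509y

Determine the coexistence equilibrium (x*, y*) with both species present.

From dy/dt = 0 with y > 0: 0.00342x* = 0.509, so x* = 149.
Substitute into dx/dt = 0: 0.752(1 - 149/593) = 0.0206y*.
The bracket is 0.749, giving y* = 0.563/0.0206 = 27.3.

x* ≈ 149, y* ≈ 27.3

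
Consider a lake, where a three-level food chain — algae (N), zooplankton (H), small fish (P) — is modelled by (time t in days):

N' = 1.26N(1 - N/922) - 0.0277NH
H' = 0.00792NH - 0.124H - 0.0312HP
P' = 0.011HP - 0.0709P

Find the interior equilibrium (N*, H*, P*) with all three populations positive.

N* ≈ 791, H* ≈ 6.45, P* ≈ 197

From dP/dt = 0: 0.011H* = 0.0709, so H* = 6.45.
From dN/dt = 0: 1.26(1 - N*/922) = 0.0277·6.45, giving N* = 922·(1 - 0.142) = 791.
From dH/dt = 0: 0.00792·791 - 0.124 = 0.0312P*, so P* = 6.14/0.0312 = 197.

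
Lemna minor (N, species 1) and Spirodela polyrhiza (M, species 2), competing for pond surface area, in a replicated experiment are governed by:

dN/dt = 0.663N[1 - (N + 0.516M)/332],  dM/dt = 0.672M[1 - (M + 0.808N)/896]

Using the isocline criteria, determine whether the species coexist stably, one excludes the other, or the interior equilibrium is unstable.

Compare the nullcline intercepts: K1/α12 = 332/0.516 = 643 < K2 = 896; K2/α21 = 896/0.808 = 1110 > K1 = 332.
Since the inequalities point opposite ways, species 2 can invade but species 1 cannot.

species 2 excludes species 1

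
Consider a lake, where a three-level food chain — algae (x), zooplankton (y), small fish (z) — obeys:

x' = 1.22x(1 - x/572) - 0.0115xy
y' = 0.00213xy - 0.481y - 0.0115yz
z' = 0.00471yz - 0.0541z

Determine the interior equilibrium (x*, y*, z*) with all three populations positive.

x* ≈ 510, y* ≈ 11.5, z* ≈ 52.6

From dz/dt = 0: 0.00471y* = 0.0541, so y* = 11.5.
From dx/dt = 0: 1.22(1 - x*/572) = 0.0115·11.5, giving x* = 572·(1 - 0.108) = 510.
From dy/dt = 0: 0.00213·510 - 0.481 = 0.0115z*, so z* = 0.605/0.0115 = 52.6.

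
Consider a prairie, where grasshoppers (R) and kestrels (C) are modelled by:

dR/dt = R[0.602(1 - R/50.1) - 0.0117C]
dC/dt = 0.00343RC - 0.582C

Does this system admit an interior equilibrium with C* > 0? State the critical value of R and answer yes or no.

The predator equation gives dC/dt > 0 only when R > 0.582/0.00343 = 170.
Without the predator, R → K = 50.1. Since 50.1 < 170, the predator cannot invade.

Threshold R = 170; K < 170, so no, the predator goes extinct.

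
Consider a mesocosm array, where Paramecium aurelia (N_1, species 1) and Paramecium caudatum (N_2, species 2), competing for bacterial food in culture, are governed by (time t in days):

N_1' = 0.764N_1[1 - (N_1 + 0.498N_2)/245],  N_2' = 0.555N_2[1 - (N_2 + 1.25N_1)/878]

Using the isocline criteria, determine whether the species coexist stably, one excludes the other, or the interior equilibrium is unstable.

species 2 excludes species 1

Compare the nullcline intercepts: K1/α12 = 245/0.498 = 492 < K2 = 878; K2/α21 = 878/1.25 = 702 > K1 = 245.
Since the inequalities point opposite ways, species 2 can invade but species 1 cannot.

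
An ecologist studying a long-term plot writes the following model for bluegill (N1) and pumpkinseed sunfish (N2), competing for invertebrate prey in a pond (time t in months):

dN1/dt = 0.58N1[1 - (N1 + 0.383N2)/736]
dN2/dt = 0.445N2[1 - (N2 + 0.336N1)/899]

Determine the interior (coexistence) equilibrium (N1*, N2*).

Setting both brackets to zero gives the nullclines N1 + 0.383N2 = 736 and 0.336N1 + N2 = 899.
Substituting N2 = 899 - 0.336N1 into the first: N1(1 - 0.383·0.336) = 736 - 0.383·899.
So N1* = 392/0.871 = 450, and then N2* = 899 - 0.336·450 = 748.

N1* ≈ 450, N2* ≈ 748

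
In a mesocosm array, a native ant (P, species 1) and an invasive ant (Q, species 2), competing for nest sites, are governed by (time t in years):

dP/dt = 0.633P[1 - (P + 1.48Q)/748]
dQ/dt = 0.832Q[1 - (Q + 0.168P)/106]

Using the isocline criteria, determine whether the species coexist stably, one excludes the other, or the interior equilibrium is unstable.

Compare the nullcline intercepts: K1/α12 = 748/1.48 = 505 > K2 = 106; K2/α21 = 106/0.168 = 631 < K1 = 748.
Since the inequalities point opposite ways, species 1 can invade but species 2 cannot.

species 1 excludes species 2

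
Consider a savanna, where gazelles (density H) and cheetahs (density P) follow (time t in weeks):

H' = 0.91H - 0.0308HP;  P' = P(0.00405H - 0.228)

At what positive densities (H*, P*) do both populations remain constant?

Set dP/dt = 0 with P > 0: 0.00405H - 0.228 = 0, so H* = 0.228/0.00405 = 56.3.
Set dH/dt = 0 with H > 0: 0.91 - 0.0308P = 0, so P* = 0.91/0.0308 = 29.5.

H* ≈ 56.3, P* ≈ 29.5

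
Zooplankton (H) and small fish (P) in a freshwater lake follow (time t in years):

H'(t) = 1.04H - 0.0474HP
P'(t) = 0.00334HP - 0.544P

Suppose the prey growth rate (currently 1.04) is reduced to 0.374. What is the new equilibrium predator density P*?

At the interior fixed point, setting dH/dt = 0 with H > 0 fixes P* = (prey growth rate)/(HP coefficient) — independent of the other coefficients.
With the change, P* = 0.374/0.0474 = 7.89; it falls from 21.9.

P* ≈ 7.89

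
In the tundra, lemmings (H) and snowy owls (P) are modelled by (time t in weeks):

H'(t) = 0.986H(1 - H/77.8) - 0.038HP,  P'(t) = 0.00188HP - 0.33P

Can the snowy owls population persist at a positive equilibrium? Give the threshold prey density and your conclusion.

The predator equation gives dP/dt > 0 only when H > 0.33/0.00188 = 176.
Without the predator, H → K = 77.8. Since 77.8 < 176, the predator cannot invade.

Threshold H = 176; K < 176, so no, the predator goes extinct.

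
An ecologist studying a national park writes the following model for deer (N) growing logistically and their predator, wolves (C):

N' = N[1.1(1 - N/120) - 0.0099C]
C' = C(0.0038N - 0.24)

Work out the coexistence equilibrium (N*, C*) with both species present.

N* ≈ 63.2, C* ≈ 52.6

From dC/dt = 0 with C > 0: 0.0038N* = 0.24, so N* = 63.2.
Substitute into dN/dt = 0: 1.1(1 - 63.2/120) = 0.0099C*.
The bracket is 0.474, giving C* = 0.521/0.0099 = 52.6.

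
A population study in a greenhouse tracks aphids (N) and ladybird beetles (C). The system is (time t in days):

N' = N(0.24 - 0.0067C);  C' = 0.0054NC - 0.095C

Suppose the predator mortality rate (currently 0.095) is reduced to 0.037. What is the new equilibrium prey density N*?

At the interior fixed point, setting dC/dt = 0 with C > 0 fixes N* = (predator death rate)/(NC coefficient) — independent of the other coefficients.
With the change, N* = 0.037/0.0054 = 6.85; it falls from 17.6.

N* ≈ 6.85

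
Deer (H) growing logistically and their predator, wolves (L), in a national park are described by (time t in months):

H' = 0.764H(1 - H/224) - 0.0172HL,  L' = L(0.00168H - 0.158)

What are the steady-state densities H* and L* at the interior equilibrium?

From dL/dt = 0 with L > 0: 0.00168H* = 0.158, so H* = 94.
Substitute into dH/dt = 0: 0.764(1 - 94/224) = 0.0172L*.
The bracket is 0.58, giving L* = 0.443/0.0172 = 25.8.

H* ≈ 94, L* ≈ 25.8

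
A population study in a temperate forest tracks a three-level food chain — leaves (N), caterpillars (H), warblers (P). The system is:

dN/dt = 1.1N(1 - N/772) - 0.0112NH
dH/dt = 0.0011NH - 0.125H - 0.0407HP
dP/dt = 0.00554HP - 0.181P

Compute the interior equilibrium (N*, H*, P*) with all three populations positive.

From dP/dt = 0: 0.00554H* = 0.181, so H* = 32.7.
From dN/dt = 0: 1.1(1 - N*/772) = 0.0112·32.7, giving N* = 772·(1 - 0.333) = 515.
From dH/dt = 0: 0.0011·515 - 0.125 = 0.0407P*, so P* = 0.442/0.0407 = 10.9.

N* ≈ 515, H* ≈ 32.7, P* ≈ 10.9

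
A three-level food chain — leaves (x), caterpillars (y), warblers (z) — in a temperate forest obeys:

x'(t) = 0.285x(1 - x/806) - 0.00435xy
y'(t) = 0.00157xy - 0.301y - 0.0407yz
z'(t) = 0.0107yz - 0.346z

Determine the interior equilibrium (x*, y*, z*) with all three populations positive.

From dz/dt = 0: 0.0107y* = 0.346, so y* = 32.3.
From dx/dt = 0: 0.285(1 - x*/806) = 0.00435·32.3, giving x* = 806·(1 - 0.494) = 408.
From dy/dt = 0: 0.00157·408 - 0.301 = 0.0407z*, so z* = 0.34/0.0407 = 8.35.

x* ≈ 408, y* ≈ 32.3, z* ≈ 8.35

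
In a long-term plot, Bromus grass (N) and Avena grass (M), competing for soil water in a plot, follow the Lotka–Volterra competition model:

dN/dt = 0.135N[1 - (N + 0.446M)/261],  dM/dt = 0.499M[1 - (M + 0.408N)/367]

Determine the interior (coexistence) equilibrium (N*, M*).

N* ≈ 119, M* ≈ 318

Setting both brackets to zero gives the nullclines N + 0.446M = 261 and 0.408N + M = 367.
Substituting M = 367 - 0.408N into the first: N(1 - 0.446·0.408) = 261 - 0.446·367.
So N* = 97.3/0.818 = 119, and then M* = 367 - 0.408·119 = 318.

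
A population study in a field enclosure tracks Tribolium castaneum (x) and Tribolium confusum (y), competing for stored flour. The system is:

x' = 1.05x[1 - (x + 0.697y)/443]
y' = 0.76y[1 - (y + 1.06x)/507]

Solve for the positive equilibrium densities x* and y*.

Setting both brackets to zero gives the nullclines x + 0.697y = 443 and 1.06x + y = 507.
Substituting y = 507 - 1.06x into the first: x(1 - 0.697·1.06) = 443 - 0.697·507.
So x* = 89.6/0.261 = 343, and then y* = 507 - 1.06·343 = 143.

x* ≈ 343, y* ≈ 143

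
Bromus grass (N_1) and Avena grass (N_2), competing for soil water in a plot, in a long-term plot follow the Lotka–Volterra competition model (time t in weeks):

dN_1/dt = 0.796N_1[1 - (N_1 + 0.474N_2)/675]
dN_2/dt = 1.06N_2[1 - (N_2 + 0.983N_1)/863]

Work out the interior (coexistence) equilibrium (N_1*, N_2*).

N_1* ≈ 498, N_2* ≈ 374

Setting both brackets to zero gives the nullclines N_1 + 0.474N_2 = 675 and 0.983N_1 + N_2 = 863.
Substituting N_2 = 863 - 0.983N_1 into the first: N_1(1 - 0.474·0.983) = 675 - 0.474·863.
So N_1* = 266/0.534 = 498, and then N_2* = 863 - 0.983·498 = 374.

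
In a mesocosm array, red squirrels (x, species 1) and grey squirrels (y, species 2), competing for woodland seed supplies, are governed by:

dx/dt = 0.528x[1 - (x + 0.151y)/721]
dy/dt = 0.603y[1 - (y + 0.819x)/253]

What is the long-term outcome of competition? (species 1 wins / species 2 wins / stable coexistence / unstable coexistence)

Compare the nullcline intercepts: K1/α12 = 721/0.151 = 4770 > K2 = 253; K2/α21 = 253/0.819 = 309 < K1 = 721.
Since the inequalities point opposite ways, species 1 can invade but species 2 cannot.

species 1 excludes species 2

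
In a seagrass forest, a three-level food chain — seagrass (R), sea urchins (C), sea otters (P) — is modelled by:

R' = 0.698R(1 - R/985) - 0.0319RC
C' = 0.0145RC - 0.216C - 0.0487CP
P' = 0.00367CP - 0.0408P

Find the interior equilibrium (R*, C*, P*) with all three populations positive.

From dP/dt = 0: 0.00367C* = 0.0408, so C* = 11.1.
From dR/dt = 0: 0.698(1 - R*/985) = 0.0319·11.1, giving R* = 985·(1 - 0.508) = 485.
From dC/dt = 0: 0.0145·485 - 0.216 = 0.0487P*, so P* = 6.81/0.0487 = 140.

R* ≈ 485, C* ≈ 11.1, P* ≈ 140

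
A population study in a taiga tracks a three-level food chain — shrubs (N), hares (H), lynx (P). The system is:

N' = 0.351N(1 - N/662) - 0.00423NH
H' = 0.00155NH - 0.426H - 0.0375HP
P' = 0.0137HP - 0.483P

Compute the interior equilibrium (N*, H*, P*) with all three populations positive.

N* ≈ 381, H* ≈ 35.3, P* ≈ 4.38

From dP/dt = 0: 0.0137H* = 0.483, so H* = 35.3.
From dN/dt = 0: 0.351(1 - N*/662) = 0.00423·35.3, giving N* = 662·(1 - 0.425) = 381.
From dH/dt = 0: 0.00155·381 - 0.426 = 0.0375P*, so P* = 0.164/0.0375 = 4.38.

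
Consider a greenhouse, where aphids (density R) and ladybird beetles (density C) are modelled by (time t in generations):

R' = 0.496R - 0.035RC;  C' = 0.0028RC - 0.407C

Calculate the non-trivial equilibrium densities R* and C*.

R* ≈ 145, C* ≈ 14.2

Set dC/dt = 0 with C > 0: 0.0028R - 0.407 = 0, so R* = 0.407/0.0028 = 145.
Set dR/dt = 0 with R > 0: 0.496 - 0.035C = 0, so C* = 0.496/0.035 = 14.2.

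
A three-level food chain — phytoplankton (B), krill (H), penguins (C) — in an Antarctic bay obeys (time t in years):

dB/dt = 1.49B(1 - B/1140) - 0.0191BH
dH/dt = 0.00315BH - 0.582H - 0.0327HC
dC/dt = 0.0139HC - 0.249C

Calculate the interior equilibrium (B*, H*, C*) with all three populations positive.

B* ≈ 878, H* ≈ 17.9, C* ≈ 66.8

From dC/dt = 0: 0.0139H* = 0.249, so H* = 17.9.
From dB/dt = 0: 1.49(1 - B*/1140) = 0.0191·17.9, giving B* = 1140·(1 - 0.23) = 878.
From dH/dt = 0: 0.00315·878 - 0.582 = 0.0327C*, so C* = 2.18/0.0327 = 66.8.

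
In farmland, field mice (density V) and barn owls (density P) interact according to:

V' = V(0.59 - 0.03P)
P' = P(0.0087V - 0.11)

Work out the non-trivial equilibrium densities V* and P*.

Set dP/dt = 0 with P > 0: 0.0087V - 0.11 = 0, so V* = 0.11/0.0087 = 12.6.
Set dV/dt = 0 with V > 0: 0.59 - 0.03P = 0, so P* = 0.59/0.03 = 19.7.

V* ≈ 12.6, P* ≈ 19.7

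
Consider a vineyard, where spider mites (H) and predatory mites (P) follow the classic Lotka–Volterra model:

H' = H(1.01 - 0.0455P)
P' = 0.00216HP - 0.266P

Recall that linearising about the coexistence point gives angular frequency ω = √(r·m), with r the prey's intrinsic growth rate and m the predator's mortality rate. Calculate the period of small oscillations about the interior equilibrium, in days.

Here r = 1.01 and m = 0.266, so r·m = 0.269.
ω = √0.269 = 0.518 per day, hence T = 2π/ω ≈ 12.1 days.

T ≈ 12.1 days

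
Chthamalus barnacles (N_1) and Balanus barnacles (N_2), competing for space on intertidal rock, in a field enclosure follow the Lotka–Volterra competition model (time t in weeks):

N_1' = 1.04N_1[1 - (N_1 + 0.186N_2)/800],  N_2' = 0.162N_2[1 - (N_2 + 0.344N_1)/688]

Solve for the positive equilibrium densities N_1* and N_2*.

N_1* ≈ 718, N_2* ≈ 441

Setting both brackets to zero gives the nullclines N_1 + 0.186N_2 = 800 and 0.344N_1 + N_2 = 688.
Substituting N_2 = 688 - 0.344N_1 into the first: N_1(1 - 0.186·0.344) = 800 - 0.186·688.
So N_1* = 672/0.936 = 718, and then N_2* = 688 - 0.344·718 = 441.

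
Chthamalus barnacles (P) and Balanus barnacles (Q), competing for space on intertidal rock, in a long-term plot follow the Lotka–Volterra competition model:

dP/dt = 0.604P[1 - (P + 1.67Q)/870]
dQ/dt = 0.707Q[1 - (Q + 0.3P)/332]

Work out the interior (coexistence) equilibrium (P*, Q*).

P* ≈ 632, Q* ≈ 142

Setting both brackets to zero gives the nullclines P + 1.67Q = 870 and 0.3P + Q = 332.
Substituting Q = 332 - 0.3P into the first: P(1 - 1.67·0.3) = 870 - 1.67·332.
So P* = 316/0.499 = 632, and then Q* = 332 - 0.3·632 = 142.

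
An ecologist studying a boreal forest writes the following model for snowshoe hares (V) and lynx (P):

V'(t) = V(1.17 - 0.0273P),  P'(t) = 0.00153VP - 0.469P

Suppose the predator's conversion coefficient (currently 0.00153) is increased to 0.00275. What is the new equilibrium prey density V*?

At the interior fixed point, setting dP/dt = 0 with P > 0 fixes V* = (predator death rate)/(VP coefficient) — independent of the other coefficients.
With the change, V* = 0.469/0.00275 = 171; it falls from 307.

V* ≈ 171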